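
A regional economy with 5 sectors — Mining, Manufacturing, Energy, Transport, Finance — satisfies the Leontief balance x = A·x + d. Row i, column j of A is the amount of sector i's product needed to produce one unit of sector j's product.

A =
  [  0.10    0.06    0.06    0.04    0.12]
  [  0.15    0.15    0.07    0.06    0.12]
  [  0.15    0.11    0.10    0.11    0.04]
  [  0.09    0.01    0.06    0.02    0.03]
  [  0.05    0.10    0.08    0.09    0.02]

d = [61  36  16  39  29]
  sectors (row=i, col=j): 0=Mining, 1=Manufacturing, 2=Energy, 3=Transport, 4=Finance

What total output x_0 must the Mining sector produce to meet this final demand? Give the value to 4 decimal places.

Form M = I − A:
  [  0.90   -0.06   -0.06   -0.04   -0.12]
  [ -0.15    0.85   -0.07   -0.06   -0.12]
  [ -0.15   -0.11    0.90   -0.11   -0.04]
  [ -0.09   -0.01   -0.06    0.98   -0.03]
  [ -0.05   -0.10   -0.08   -0.09    0.98]
Leontief inverse L = M⁻¹:
  [  1.1656    0.1163    0.1068    0.0817    0.1638]
  [  0.2515    1.2360    0.1378    0.1190    0.1914]
  [  0.2459    0.1819    1.1617    0.1612    0.1047]
  [  0.1282    0.0390    0.0861    1.0428    0.0559]
  [  0.1170    0.1505    0.1223    0.1252    1.0620]
Total output x = L · d:
  x_0 = 1.1656·61 + 0.1163·36 + 0.1068·16 + 0.0817·39 + 0.1638·29 = 84.9338
  x_1 = 0.2515·61 + 1.2360·36 + 0.1378·16 + 0.1190·39 + 0.1914·29 = 72.2340
  x_2 = 0.2459·61 + 0.1819·36 + 1.1617·16 + 0.1612·39 + 0.1047·29 = 49.4580
  x_3 = 0.1282·61 + 0.0390·36 + 0.0861·16 + 1.0428·39 + 0.0559·29 = 52.8975
  x_4 = 0.1170·61 + 0.1505·36 + 0.1223·16 + 0.1252·39 + 1.0620·29 = 50.1913

84.9338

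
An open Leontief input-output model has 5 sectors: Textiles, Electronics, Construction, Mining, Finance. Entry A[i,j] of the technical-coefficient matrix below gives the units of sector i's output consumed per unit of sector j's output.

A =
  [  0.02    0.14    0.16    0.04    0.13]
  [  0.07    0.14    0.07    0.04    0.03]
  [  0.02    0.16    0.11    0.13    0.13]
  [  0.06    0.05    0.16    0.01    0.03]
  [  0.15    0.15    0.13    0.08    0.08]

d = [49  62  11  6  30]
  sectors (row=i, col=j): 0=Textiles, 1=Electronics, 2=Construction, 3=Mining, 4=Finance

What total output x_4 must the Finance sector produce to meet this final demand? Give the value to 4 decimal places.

Form M = I − A:
  [  0.98   -0.14   -0.16   -0.04   -0.13]
  [ -0.07    0.86   -0.07   -0.04   -0.03]
  [ -0.02   -0.16    0.89   -0.13   -0.13]
  [ -0.06   -0.05   -0.16    0.99   -0.03]
  [ -0.15   -0.15   -0.13   -0.08    0.92]
Leontief inverse L = M⁻¹:
  [  1.0823    0.2668    0.2641    0.1055    0.2024]
  [  0.1070    1.2245    0.1410    0.0786    0.0775]
  [  0.0883    0.2888    1.2262    0.1925    0.2014]
  [  0.0918    0.1336    0.2292    1.0561    0.0841]
  [  0.2144    0.2956    0.2592    0.1491    1.1684]
Total output x = L · d:
  x_0 = 1.0823·49 + 0.2668·62 + 0.2641·11 + 0.1055·6 + 0.2024·30 = 79.1810
  x_1 = 0.1070·49 + 1.2245·62 + 0.1410·11 + 0.0786·6 + 0.0775·30 = 85.5145
  x_2 = 0.0883·49 + 0.2888·62 + 1.2262·11 + 0.1925·6 + 0.2014·30 = 42.9200
  x_3 = 0.0918·49 + 0.1336·62 + 0.2292·11 + 1.0561·6 + 0.0841·30 = 24.1642
  x_4 = 0.2144·49 + 0.2956·62 + 0.2592·11 + 0.1491·6 + 1.1684·30 = 67.6272

67.6272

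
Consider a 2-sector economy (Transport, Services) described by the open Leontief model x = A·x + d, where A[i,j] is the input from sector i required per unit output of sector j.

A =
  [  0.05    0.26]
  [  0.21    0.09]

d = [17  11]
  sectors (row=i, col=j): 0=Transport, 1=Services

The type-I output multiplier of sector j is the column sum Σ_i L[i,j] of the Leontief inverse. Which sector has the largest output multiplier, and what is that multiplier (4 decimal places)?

Form M = I − A:
  [  0.95   -0.26]
  [ -0.21    0.91]
Leontief inverse L = M⁻¹:
  [  1.1236    0.3210]
  [  0.2593    1.1730]
Total output x = L · d:
  x_0 = 1.1236·17 + 0.3210·11 = 22.6324
  x_1 = 0.2593·17 + 1.1730·11 = 17.3108
Output multipliers (column sums of L):
  Transport: 1.3829
  Services: 1.4940

Services (1.4940)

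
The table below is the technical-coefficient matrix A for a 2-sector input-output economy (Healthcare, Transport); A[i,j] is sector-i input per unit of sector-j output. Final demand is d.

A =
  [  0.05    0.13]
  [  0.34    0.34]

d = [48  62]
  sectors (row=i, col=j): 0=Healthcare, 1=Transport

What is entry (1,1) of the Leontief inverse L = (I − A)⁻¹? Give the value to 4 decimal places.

Form M = I − A:
  [  0.95   -0.13]
  [ -0.34    0.66]
Leontief inverse L = M⁻¹:
  [  1.1325    0.2231]
  [  0.5834    1.6301]
Total output x = L · d:
  x_0 = 1.1325·48 + 0.2231·62 = 68.1881
  x_1 = 0.5834·48 + 1.6301·62 = 129.0666

L[1,1] = 1.6301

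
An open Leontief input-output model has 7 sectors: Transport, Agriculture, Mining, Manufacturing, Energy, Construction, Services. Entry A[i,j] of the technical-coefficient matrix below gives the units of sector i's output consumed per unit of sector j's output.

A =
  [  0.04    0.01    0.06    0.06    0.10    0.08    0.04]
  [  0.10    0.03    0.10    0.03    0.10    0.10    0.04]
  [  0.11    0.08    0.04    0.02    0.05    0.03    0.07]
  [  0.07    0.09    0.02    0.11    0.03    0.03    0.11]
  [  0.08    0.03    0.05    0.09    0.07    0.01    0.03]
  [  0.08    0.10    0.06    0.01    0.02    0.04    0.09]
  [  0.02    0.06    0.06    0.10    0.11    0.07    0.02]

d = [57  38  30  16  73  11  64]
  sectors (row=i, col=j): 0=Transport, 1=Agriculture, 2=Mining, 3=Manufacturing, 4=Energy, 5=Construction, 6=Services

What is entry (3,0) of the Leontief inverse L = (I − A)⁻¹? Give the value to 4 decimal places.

L[3,0] = 0.1234

Form M = I − A:
  [  0.96   -0.01   -0.06   -0.06   -0.10   -0.08   -0.04]
  [ -0.10    0.97   -0.10   -0.03   -0.10   -0.10   -0.04]
  [ -0.11   -0.08    0.96   -0.02   -0.05   -0.03   -0.07]
  [ -0.07   -0.09   -0.02    0.89   -0.03   -0.03   -0.11]
  [ -0.08   -0.03   -0.05   -0.09    0.93   -0.01   -0.03]
  [ -0.08   -0.10   -0.06   -0.01   -0.02    0.96   -0.09]
  [ -0.02   -0.06   -0.06   -0.10   -0.11   -0.07    0.98]
Leontief inverse L = M⁻¹:
  [  1.0876    0.0489    0.0943    0.1016    0.1422    0.1091    0.0789]
  [  0.1612    1.0766    0.1463    0.0777    0.1568    0.1406    0.0874]
  [  0.1567    0.1133    1.0808    0.0616    0.1030    0.0693    0.1046]
  [  0.1234    0.1349    0.0651    1.1652    0.0889    0.0750    0.1556]
  [  0.1230    0.0629    0.0816    0.1326    1.1126    0.0399    0.0660]
  [  0.1283    0.1358    0.1024    0.0492    0.0735    1.0811    0.1252]
  [  0.0772    0.1044    0.1002    0.1479    0.1580    0.1044    1.0660]
Total output x = L · d:
  x_0 = 1.0876·57 + 0.0489·38 + 0.0943·30 + 0.1016·16 + 0.1422·73 + 0.1091·11 + 0.0789·64 = 84.9388
  x_1 = 0.1612·57 + 1.0766·38 + 0.1463·30 + 0.0777·16 + 0.1568·73 + 0.1406·11 + 0.0874·64 = 74.3177
  x_2 = 0.1567·57 + 0.1133·38 + 1.0808·30 + 0.0616·16 + 0.1030·73 + 0.0693·11 + 0.1046·64 = 61.6200
  x_3 = 0.1234·57 + 0.1349·38 + 0.0651·30 + 1.1652·16 + 0.0889·73 + 0.0750·11 + 0.1556·64 = 50.0242
  x_4 = 0.1230·57 + 0.0629·38 + 0.0816·30 + 0.1326·16 + 1.1126·73 + 0.0399·11 + 0.0660·64 = 99.8529
  x_5 = 0.1283·57 + 0.1358·38 + 0.1024·30 + 0.0492·16 + 0.0735·73 + 1.0811·11 + 0.1252·64 = 41.6037
  x_6 = 0.0772·57 + 0.1044·38 + 0.1002·30 + 0.1479·16 + 0.1580·73 + 0.1044·11 + 1.0660·64 = 94.6465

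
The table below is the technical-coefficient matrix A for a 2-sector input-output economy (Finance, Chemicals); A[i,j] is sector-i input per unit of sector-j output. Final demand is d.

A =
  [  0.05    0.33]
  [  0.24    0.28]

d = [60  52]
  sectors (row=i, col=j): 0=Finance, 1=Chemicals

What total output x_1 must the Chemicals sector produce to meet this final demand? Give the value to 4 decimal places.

105.4894

Form M = I − A:
  [  0.95   -0.33]
  [ -0.24    0.72]
Leontief inverse L = M⁻¹:
  [  1.1905    0.5456]
  [  0.3968    1.5708]
Total output x = L · d:
  x_0 = 1.1905·60 + 0.5456·52 = 99.8016
  x_1 = 0.3968·60 + 1.5708·52 = 105.4894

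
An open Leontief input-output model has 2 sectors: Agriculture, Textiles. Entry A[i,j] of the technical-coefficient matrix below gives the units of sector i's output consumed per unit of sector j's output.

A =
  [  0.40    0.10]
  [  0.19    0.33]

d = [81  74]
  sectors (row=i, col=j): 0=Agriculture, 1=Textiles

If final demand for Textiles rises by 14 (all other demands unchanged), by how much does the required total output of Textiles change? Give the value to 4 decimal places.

21.9321

Form M = I − A:
  [  0.60   -0.10]
  [ -0.19    0.67]
Leontief inverse L = M⁻¹:
  [  1.7493    0.2611]
  [  0.4961    1.5666]
Total output x = L · d:
  x_0 = 1.7493·81 + 0.2611·74 = 161.0183
  x_1 = 0.4961·81 + 1.5666·74 = 156.1097
Δx_1 = L[1,1] · Δd_1 = 1.5666 · 14 = 21.9321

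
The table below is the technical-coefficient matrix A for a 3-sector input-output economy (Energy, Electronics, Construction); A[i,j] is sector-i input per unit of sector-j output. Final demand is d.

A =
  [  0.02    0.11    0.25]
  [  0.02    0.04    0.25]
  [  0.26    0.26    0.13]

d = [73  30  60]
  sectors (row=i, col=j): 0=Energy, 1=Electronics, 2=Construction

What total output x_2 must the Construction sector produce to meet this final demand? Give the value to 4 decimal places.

122.3086

Form M = I − A:
  [  0.98   -0.11   -0.25]
  [ -0.02    0.96   -0.25]
  [ -0.26   -0.26    0.87]
Leontief inverse L = M⁻¹:
  [  1.1293    0.2356    0.3922]
  [  0.1208    1.1548    0.3666]
  [  0.3736    0.4155    1.3762]
Total output x = L · d:
  x_0 = 1.1293·73 + 0.2356·30 + 0.3922·60 = 113.0381
  x_1 = 0.1208·73 + 1.1548·30 + 0.3666·60 = 65.4562
  x_2 = 0.3736·73 + 0.4155·30 + 1.3762·60 = 122.3086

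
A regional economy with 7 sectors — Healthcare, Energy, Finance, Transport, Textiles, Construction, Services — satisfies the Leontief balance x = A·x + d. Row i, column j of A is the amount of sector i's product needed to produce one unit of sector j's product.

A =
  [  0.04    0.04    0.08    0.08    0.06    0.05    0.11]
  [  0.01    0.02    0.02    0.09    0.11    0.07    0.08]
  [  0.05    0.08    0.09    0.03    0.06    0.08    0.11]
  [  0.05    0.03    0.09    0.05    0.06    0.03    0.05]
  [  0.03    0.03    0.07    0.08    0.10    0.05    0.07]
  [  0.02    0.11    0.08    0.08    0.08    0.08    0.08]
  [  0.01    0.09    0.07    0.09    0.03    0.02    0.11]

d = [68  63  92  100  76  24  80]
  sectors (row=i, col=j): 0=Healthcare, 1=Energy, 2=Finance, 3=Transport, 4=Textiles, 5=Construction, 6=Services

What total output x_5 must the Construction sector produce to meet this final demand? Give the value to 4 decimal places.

Form M = I − A:
  [  0.96   -0.04   -0.08   -0.08   -0.06   -0.05   -0.11]
  [ -0.01    0.98   -0.02   -0.09   -0.11   -0.07   -0.08]
  [ -0.05   -0.08    0.91   -0.03   -0.06   -0.08   -0.11]
  [ -0.05   -0.03   -0.09    0.95   -0.06   -0.03   -0.05]
  [ -0.03   -0.03   -0.07   -0.08    0.90   -0.05   -0.07]
  [ -0.02   -0.11   -0.08   -0.08   -0.08    0.92   -0.08]
  [ -0.01   -0.09   -0.07   -0.09   -0.03   -0.02    0.89]
Leontief inverse L = M⁻¹:
  [  1.0644    0.0895    0.1399    0.1371    0.1146    0.0915    0.1818]
  [  0.0308    1.0612    0.0721    0.1408    0.1599    0.1050    0.1380]
  [  0.0749    0.1358    1.1532    0.0948    0.1226    0.1286    0.1905]
  [  0.0706    0.0679    0.1379    1.0938    0.1044    0.0647    0.1073]
  [  0.0536    0.0744    0.1265    0.1330    1.1535    0.0895    0.1352]
  [  0.0468    0.1645    0.1455    0.1471    0.1486    1.1310    0.1602]
  [  0.0310    0.1321    0.1210    0.1416    0.0799    0.0567    1.1736]
Total output x = L · d:
  x_0 = 1.0644·68 + 0.0895·63 + 0.1399·92 + 0.1371·100 + 0.1146·76 + 0.0915·24 + 0.1818·80 = 130.0574
  x_1 = 0.0308·68 + 1.0612·63 + 0.0721·92 + 0.1408·100 + 0.1599·76 + 0.1050·24 + 0.1380·80 = 115.3703
  x_2 = 0.0749·68 + 0.1358·63 + 1.1532·92 + 0.0948·100 + 0.1226·76 + 0.1286·24 + 0.1905·80 = 156.8673
  x_3 = 0.0706·68 + 0.0679·63 + 0.1379·92 + 1.0938·100 + 0.1044·76 + 0.0647·24 + 0.1073·80 = 149.2161
  x_4 = 0.0536·68 + 0.0744·63 + 0.1265·92 + 0.1330·100 + 1.1535·76 + 0.0895·24 + 0.1352·80 = 133.9091
  x_5 = 0.0468·68 + 0.1645·63 + 0.1455·92 + 0.1471·100 + 0.1486·76 + 1.1310·24 + 0.1602·80 = 92.8856
  x_6 = 0.0310·68 + 0.1321·63 + 0.1210·92 + 0.1416·100 + 0.0799·76 + 0.0567·24 + 1.1736·80 = 137.0439

92.8856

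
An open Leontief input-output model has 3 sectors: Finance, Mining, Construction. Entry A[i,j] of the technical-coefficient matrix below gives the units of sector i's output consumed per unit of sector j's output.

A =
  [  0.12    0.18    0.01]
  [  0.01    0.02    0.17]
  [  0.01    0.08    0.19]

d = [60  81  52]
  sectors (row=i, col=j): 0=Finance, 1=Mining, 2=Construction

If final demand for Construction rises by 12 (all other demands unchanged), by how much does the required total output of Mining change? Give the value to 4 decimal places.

2.6236

Form M = I − A:
  [  0.88   -0.18   -0.01]
  [ -0.01    0.98   -0.17]
  [ -0.01   -0.08    0.81]
Leontief inverse L = M⁻¹:
  [  1.1395    0.2141    0.0590]
  [  0.0143    1.0409    0.2186]
  [  0.0155    0.1054    1.2569]
Total output x = L · d:
  x_0 = 1.1395·60 + 0.2141·81 + 0.0590·52 = 88.7788
  x_1 = 0.0143·60 + 1.0409·81 + 0.2186·52 = 96.5394
  x_2 = 0.0155·60 + 0.1054·81 + 1.2569·52 = 74.8283
Δx_1 = L[1,2] · Δd_2 = 0.2186 · 12 = 2.6236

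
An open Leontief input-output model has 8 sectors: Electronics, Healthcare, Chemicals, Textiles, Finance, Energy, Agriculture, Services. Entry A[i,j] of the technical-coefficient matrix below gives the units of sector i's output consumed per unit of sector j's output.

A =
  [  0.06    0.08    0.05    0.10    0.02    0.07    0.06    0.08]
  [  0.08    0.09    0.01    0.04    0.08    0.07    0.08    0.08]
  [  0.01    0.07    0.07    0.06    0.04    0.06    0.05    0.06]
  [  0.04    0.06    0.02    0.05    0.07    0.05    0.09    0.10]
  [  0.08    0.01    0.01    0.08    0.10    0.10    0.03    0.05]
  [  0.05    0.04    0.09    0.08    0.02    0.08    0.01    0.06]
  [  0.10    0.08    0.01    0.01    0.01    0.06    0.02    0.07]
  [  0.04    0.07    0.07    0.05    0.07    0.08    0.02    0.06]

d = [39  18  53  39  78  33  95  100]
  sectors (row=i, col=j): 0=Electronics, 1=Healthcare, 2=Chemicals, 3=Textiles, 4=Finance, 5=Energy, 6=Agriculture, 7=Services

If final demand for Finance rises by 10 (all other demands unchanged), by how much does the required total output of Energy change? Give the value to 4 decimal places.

0.6054

Form M = I − A:
  [  0.94   -0.08   -0.05   -0.10   -0.02   -0.07   -0.06   -0.08]
  [ -0.08    0.91   -0.01   -0.04   -0.08   -0.07   -0.08   -0.08]
  [ -0.01   -0.07    0.93   -0.06   -0.04   -0.06   -0.05   -0.06]
  [ -0.04   -0.06   -0.02    0.95   -0.07   -0.05   -0.09   -0.10]
  [ -0.08   -0.01   -0.01   -0.08    0.90   -0.10   -0.03   -0.05]
  [ -0.05   -0.04   -0.09   -0.08   -0.02    0.92   -0.01   -0.06]
  [ -0.10   -0.08   -0.01   -0.01   -0.01   -0.06    0.98   -0.07]
  [ -0.04   -0.07   -0.07   -0.05   -0.07   -0.08   -0.02    0.94]
Leontief inverse L = M⁻¹:
  [  1.1144    0.1428    0.0912    0.1555    0.0695    0.1375    0.1054    0.1497]
  [  0.1409    1.1516    0.0498    0.0986    0.1315    0.1422    0.1227    0.1489]
  [  0.0531    0.1185    1.1031    0.1037    0.0812    0.1149    0.0847    0.1140]
  [  0.0936    0.1149    0.0558    1.1001    0.1168    0.1143    0.1270    0.1613]
  [  0.1290    0.0580    0.0475    0.1356    1.1447    0.1630    0.0665    0.1096]
  [  0.0900    0.0900    0.1284    0.1287    0.0605    1.1358    0.0470    0.1164]
  [  0.1398    0.1257    0.0413    0.0528    0.0435    0.1093    1.0510    0.1184]
  [  0.0871    0.1214    0.1080    0.1024    0.1163    0.1422    0.0580    1.1189]
Total output x = L · d:
  x_0 = 1.1144·39 + 0.1428·18 + 0.0912·53 + 0.1555·39 + 0.0695·78 + 0.1375·33 + 0.1054·95 + 0.1497·100 = 91.8714
  x_1 = 0.1409·39 + 1.1516·18 + 0.0498·53 + 0.0986·39 + 0.1315·78 + 0.1422·33 + 0.1227·95 + 0.1489·100 = 74.2021
  x_2 = 0.0531·39 + 0.1185·18 + 1.1031·53 + 0.1037·39 + 0.0812·78 + 0.1149·33 + 0.0847·95 + 0.1140·100 = 96.2827
  x_3 = 0.0936·39 + 0.1149·18 + 0.0558·53 + 1.1001·39 + 0.1168·78 + 0.1143·33 + 0.1270·95 + 0.1613·100 = 92.6629
  x_4 = 0.1290·39 + 0.0580·18 + 0.0475·53 + 0.1356·39 + 1.1447·78 + 0.1630·33 + 0.0665·95 + 0.1096·100 = 125.8202
  x_5 = 0.0900·39 + 0.0900·18 + 0.1284·53 + 0.1287·39 + 0.0605·78 + 1.1358·33 + 0.0470·95 + 0.1164·100 = 75.2733
  x_6 = 0.1398·39 + 0.1257·18 + 0.0413·53 + 0.0528·39 + 0.0435·78 + 0.1093·33 + 1.0510·95 + 0.1184·100 = 130.6535
  x_7 = 0.0871·39 + 0.1214·18 + 0.1080·53 + 0.1024·39 + 0.1163·78 + 0.1422·33 + 0.0580·95 + 1.1189·100 = 146.4726
Δx_5 = L[5,4] · Δd_4 = 0.0605 · 10 = 0.6054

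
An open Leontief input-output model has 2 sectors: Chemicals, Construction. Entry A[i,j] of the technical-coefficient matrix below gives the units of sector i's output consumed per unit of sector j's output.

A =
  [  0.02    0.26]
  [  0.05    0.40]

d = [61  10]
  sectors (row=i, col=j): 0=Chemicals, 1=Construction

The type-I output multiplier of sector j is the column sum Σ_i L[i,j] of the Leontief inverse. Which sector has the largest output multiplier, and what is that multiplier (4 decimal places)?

Construction (2.1565)

Form M = I − A:
  [  0.98   -0.26]
  [ -0.05    0.60]
Leontief inverse L = M⁻¹:
  [  1.0435    0.4522]
  [  0.0870    1.7043]
Total output x = L · d:
  x_0 = 1.0435·61 + 0.4522·10 = 68.1739
  x_1 = 0.0870·61 + 1.7043·10 = 22.3478
Output multipliers (column sums of L):
  Chemicals: 1.1304
  Construction: 2.1565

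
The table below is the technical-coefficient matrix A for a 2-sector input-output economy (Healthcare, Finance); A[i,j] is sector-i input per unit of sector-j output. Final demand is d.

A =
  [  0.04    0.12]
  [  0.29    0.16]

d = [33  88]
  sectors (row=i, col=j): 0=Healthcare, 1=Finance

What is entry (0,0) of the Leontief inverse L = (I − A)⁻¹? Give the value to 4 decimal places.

L[0,0] = 1.0886

Form M = I − A:
  [  0.96   -0.12]
  [ -0.29    0.84]
Leontief inverse L = M⁻¹:
  [  1.0886    0.1555]
  [  0.3758    1.2442]
Total output x = L · d:
  x_0 = 1.0886·33 + 0.1555·88 = 49.6112
  x_1 = 0.3758·33 + 1.2442·88 = 121.8896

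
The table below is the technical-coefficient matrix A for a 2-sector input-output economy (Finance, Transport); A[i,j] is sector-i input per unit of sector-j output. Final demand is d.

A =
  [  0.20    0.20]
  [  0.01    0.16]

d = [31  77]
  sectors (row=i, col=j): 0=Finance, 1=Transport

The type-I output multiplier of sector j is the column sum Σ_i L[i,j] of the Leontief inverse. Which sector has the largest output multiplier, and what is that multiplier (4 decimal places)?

Transport (1.4925)

Form M = I − A:
  [  0.80   -0.20]
  [ -0.01    0.84]
Leontief inverse L = M⁻¹:
  [  1.2537    0.2985]
  [  0.0149    1.1940]
Total output x = L · d:
  x_0 = 1.2537·31 + 0.2985·77 = 61.8507
  x_1 = 0.0149·31 + 1.1940·77 = 92.4030
Output multipliers (column sums of L):
  Finance: 1.2687
  Transport: 1.4925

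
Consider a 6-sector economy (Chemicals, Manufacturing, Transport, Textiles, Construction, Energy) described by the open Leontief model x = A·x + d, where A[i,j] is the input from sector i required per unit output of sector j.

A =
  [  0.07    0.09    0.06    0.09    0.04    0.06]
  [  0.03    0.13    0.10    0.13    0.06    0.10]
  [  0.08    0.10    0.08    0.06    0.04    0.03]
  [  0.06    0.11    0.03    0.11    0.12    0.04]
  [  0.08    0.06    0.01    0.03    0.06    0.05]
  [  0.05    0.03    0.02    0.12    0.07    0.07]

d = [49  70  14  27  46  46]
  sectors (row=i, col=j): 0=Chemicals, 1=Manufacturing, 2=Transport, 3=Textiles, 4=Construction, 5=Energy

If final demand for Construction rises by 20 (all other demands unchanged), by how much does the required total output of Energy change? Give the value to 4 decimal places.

2.3166

Form M = I − A:
  [  0.93   -0.09   -0.06   -0.09   -0.04   -0.06]
  [ -0.03    0.87   -0.10   -0.13   -0.06   -0.10]
  [ -0.08   -0.10    0.92   -0.06   -0.04   -0.03]
  [ -0.06   -0.11   -0.03    0.89   -0.12   -0.04]
  [ -0.08   -0.06   -0.01   -0.03    0.94   -0.05]
  [ -0.05   -0.03   -0.02   -0.12   -0.07    0.93]
Leontief inverse L = M⁻¹:
  [  1.1122    0.1561    0.0979    0.1588    0.0894    0.1033]
  [  0.0860    1.2179    0.1501    0.2223    0.1279    0.1578]
  [  0.1207    0.1652    1.1193    0.1243    0.0845    0.0715]
  [  0.1084    0.1842    0.0696    1.1842    0.1772    0.0895]
  [  0.1095    0.1031    0.0345    0.0762    1.0923    0.0813]
  [  0.0874    0.0828    0.0457    0.1769    0.1158    1.1051]
Total output x = L · d:
  x_0 = 1.1122·49 + 0.1561·70 + 0.0979·14 + 0.1588·27 + 0.0894·46 + 0.1033·46 = 79.9540
  x_1 = 0.0860·49 + 1.2179·70 + 0.1501·14 + 0.2223·27 + 0.1279·46 + 0.1578·46 = 110.7171
  x_2 = 0.1207·49 + 0.1652·70 + 1.1193·14 + 0.1243·27 + 0.0845·46 + 0.0715·46 = 43.6820
  x_3 = 0.1084·49 + 0.1842·70 + 0.0696·14 + 1.1842·27 + 0.1772·46 + 0.0895·46 = 63.4223
  x_4 = 0.1095·49 + 0.1031·70 + 0.0345·14 + 0.0762·27 + 1.0923·46 + 0.0813·46 = 69.1082
  x_5 = 0.0874·49 + 0.0828·70 + 0.0457·14 + 0.1769·27 + 0.1158·46 + 1.1051·46 = 71.6571
Δx_5 = L[5,4] · Δd_4 = 0.1158 · 20 = 2.3166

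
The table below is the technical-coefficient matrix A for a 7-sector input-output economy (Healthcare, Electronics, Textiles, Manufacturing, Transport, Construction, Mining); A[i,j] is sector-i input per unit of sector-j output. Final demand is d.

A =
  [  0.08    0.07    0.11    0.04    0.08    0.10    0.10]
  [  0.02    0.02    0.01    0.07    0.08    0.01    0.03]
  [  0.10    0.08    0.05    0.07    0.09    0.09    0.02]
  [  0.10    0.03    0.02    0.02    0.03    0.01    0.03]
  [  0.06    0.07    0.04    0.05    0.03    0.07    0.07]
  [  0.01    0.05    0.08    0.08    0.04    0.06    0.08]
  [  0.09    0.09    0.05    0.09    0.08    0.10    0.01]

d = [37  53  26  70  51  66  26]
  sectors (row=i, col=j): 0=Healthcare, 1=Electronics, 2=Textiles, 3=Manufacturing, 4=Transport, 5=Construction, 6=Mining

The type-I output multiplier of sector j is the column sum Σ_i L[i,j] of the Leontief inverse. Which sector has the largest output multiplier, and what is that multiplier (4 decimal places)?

Healthcare (1.7707)

Form M = I − A:
  [  0.92   -0.07   -0.11   -0.04   -0.08   -0.10   -0.10]
  [ -0.02    0.98   -0.01   -0.07   -0.08   -0.01   -0.03]
  [ -0.10   -0.08    0.95   -0.07   -0.09   -0.09   -0.02]
  [ -0.10   -0.03   -0.02    0.98   -0.03   -0.01   -0.03]
  [ -0.06   -0.07   -0.04   -0.05    0.97   -0.07   -0.07]
  [ -0.01   -0.05   -0.08   -0.08   -0.04    0.94   -0.08]
  [ -0.09   -0.09   -0.05   -0.09   -0.08   -0.10    0.99]
Leontief inverse L = M⁻¹:
  [  1.1445    0.1307    0.1639    0.1024    0.1427    0.1665    0.1495]
  [  0.0473    1.0422    0.0279    0.0907    0.1007    0.0325    0.0494]
  [  0.1518    0.1271    1.0953    0.1182    0.1396    0.1411    0.0662]
  [  0.1293    0.0562    0.0462    1.0443    0.0580    0.0400    0.0547]
  [  0.1013    0.1076    0.0746    0.0902    1.0709    0.1107    0.1024]
  [  0.0550    0.0886    0.1116    0.1204    0.0802    1.1001    0.1087]
  [  0.1415    0.1358    0.0943    0.1379    0.1291    0.1489    1.0558]
Total output x = L · d:
  x_0 = 1.1445·37 + 0.1307·53 + 0.1639·26 + 0.1024·70 + 0.1427·51 + 0.1665·66 + 0.1495·26 = 82.8551
  x_1 = 0.0473·37 + 1.0422·53 + 0.0279·26 + 0.0907·70 + 0.1007·51 + 0.0325·66 + 0.0494·26 = 72.6292
  x_2 = 0.1518·37 + 0.1271·53 + 1.0953·26 + 0.1182·70 + 0.1396·51 + 0.1411·66 + 0.0662·26 = 67.2511
  x_3 = 0.1293·37 + 0.0562·53 + 0.0462·26 + 1.0443·70 + 0.0580·51 + 0.0400·66 + 0.0547·26 = 89.0876
  x_4 = 0.1013·37 + 0.1076·53 + 0.0746·26 + 0.0902·70 + 1.0709·51 + 0.1107·66 + 0.1024·26 = 82.2874
  x_5 = 0.0550·37 + 0.0886·53 + 0.1116·26 + 0.1204·70 + 0.0802·51 + 1.1001·66 + 0.1087·26 = 97.5857
  x_6 = 0.1415·37 + 0.1358·53 + 0.0943·26 + 0.1379·70 + 0.1291·51 + 0.1489·66 + 1.0558·26 = 68.3996
Output multipliers (column sums of L):
  Healthcare: 1.7707
  Electronics: 1.6882
  Textiles: 1.6138
  Manufacturing: 1.7041
  Transport: 1.7212
  Construction: 1.7398
  Mining: 1.5866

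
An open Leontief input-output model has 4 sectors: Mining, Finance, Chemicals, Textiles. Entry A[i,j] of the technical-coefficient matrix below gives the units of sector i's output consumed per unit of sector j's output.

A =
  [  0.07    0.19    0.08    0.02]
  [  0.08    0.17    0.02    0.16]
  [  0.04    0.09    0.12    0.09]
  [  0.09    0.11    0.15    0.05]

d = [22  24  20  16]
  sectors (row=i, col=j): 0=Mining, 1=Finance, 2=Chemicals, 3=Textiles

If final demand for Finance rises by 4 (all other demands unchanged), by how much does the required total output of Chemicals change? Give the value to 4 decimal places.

Form M = I − A:
  [  0.93   -0.19   -0.08   -0.02]
  [ -0.08    0.83   -0.02   -0.16]
  [ -0.04   -0.09    0.88   -0.09]
  [ -0.09   -0.11   -0.15    0.95]
Leontief inverse L = M⁻¹:
  [  1.1124    0.2787    0.1214    0.0819]
  [  0.1348    1.2741    0.0796    0.2250]
  [  0.0780    0.1634    1.1710    0.1401]
  [  0.1333    0.1997    0.2056    1.1086]
Total output x = L · d:
  x_0 = 1.1124·22 + 0.2787·24 + 0.1214·20 + 0.0819·16 = 34.8980
  x_1 = 0.1348·22 + 1.2741·24 + 0.0796·20 + 0.2250·16 = 38.7348
  x_2 = 0.0780·22 + 0.1634·24 + 1.1710·20 + 0.1401·16 = 31.2998
  x_3 = 0.1333·22 + 0.1997·24 + 0.2056·20 + 1.1086·16 = 29.5754
Δx_2 = L[2,1] · Δd_1 = 0.1634 · 4 = 0.6536

0.6536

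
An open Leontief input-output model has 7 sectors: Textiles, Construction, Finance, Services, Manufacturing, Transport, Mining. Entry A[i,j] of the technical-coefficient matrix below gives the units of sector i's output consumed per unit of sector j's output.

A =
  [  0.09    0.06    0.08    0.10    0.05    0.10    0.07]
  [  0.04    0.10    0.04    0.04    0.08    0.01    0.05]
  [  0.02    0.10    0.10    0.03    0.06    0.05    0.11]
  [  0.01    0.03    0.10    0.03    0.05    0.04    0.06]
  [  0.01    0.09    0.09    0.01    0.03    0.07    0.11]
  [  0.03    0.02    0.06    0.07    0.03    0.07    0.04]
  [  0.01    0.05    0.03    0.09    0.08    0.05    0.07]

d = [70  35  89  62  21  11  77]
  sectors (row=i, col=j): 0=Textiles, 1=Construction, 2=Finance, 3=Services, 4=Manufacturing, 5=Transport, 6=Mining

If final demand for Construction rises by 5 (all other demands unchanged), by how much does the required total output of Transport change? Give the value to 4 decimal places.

Form M = I − A:
  [  0.91   -0.06   -0.08   -0.10   -0.05   -0.10   -0.07]
  [ -0.04    0.90   -0.04   -0.04   -0.08   -0.01   -0.05]
  [ -0.02   -0.10    0.90   -0.03   -0.06   -0.05   -0.11]
  [ -0.01   -0.03   -0.10    0.97   -0.05   -0.04   -0.06]
  [ -0.01   -0.09   -0.09   -0.01    0.97   -0.07   -0.11]
  [ -0.03   -0.02   -0.06   -0.07   -0.03    0.93   -0.04]
  [ -0.01   -0.05   -0.03   -0.09   -0.08   -0.05    0.93]
Leontief inverse L = M⁻¹:
  [  1.1164    0.1164    0.1454    0.1488    0.0996    0.1503    0.1353]
  [  0.0564    1.1437    0.0807    0.0683    0.1148    0.0394    0.0950]
  [  0.0388    0.1547    1.1512    0.0690    0.1061    0.0877    0.1682]
  [  0.0218    0.0672    0.1381    1.0554    0.0801    0.0674    0.1020]
  [  0.0263    0.1361    0.1326    0.0456    1.0703    0.1025    0.1589]
  [  0.0432    0.0516    0.0985    0.0967    0.0580    1.0985    0.0780]
  [  0.0230    0.0887    0.0731    0.1188    0.1136    0.0810    1.1150]
Total output x = L · d:
  x_0 = 1.1164·70 + 0.1164·35 + 0.1454·89 + 0.1488·62 + 0.0996·21 + 0.1503·11 + 0.1353·77 = 118.5559
  x_1 = 0.0564·70 + 1.1437·35 + 0.0807·89 + 0.0683·62 + 0.1148·21 + 0.0394·11 + 0.0950·77 = 65.5540
  x_2 = 0.0388·70 + 0.1547·35 + 1.1512·89 + 0.0690·62 + 0.1061·21 + 0.0877·11 + 0.1682·77 = 131.0016
  x_3 = 0.0218·70 + 0.0672·35 + 0.1381·89 + 1.0554·62 + 0.0801·21 + 0.0674·11 + 0.1020·77 = 91.8817
  x_4 = 0.0263·70 + 0.1361·35 + 0.1326·89 + 0.0456·62 + 1.0703·21 + 0.1025·11 + 0.1589·77 = 57.0785
  x_5 = 0.0432·70 + 0.0516·35 + 0.0985·89 + 0.0967·62 + 0.0580·21 + 1.0985·11 + 0.0780·77 = 38.9038
  x_6 = 0.0230·70 + 0.0887·35 + 0.0731·89 + 0.1188·62 + 0.1136·21 + 0.0810·11 + 1.1150·77 = 107.7141
Δx_5 = L[5,1] · Δd_1 = 0.0516 · 5 = 0.2580

0.2580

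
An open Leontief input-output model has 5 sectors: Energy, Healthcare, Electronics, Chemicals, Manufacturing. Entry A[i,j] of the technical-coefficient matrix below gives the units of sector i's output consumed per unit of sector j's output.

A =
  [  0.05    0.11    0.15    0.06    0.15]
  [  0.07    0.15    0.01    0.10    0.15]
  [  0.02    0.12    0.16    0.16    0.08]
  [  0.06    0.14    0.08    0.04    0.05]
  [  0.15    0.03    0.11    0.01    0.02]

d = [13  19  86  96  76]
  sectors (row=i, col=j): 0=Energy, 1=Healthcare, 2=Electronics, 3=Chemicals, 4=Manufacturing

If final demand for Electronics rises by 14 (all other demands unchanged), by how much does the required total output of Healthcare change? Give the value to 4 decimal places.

Form M = I − A:
  [  0.95   -0.11   -0.15   -0.06   -0.15]
  [ -0.07    0.85   -0.01   -0.10   -0.15]
  [ -0.02   -0.12    0.84   -0.16   -0.08]
  [ -0.06   -0.14   -0.08    0.96   -0.05]
  [ -0.15   -0.03   -0.11   -0.01    0.98]
Leontief inverse L = M⁻¹:
  [  1.1181    0.2097    0.2451    0.1350    0.2301]
  [  0.1385    1.2395    0.0837    0.1541    0.2256]
  [  0.0845    0.2330    1.2525    0.2400    0.1631]
  [  0.1068    0.2184    0.1414    1.0959    0.1172]
  [  0.1859    0.0984    0.1821    0.0635    1.0820]
Total output x = L · d:
  x_0 = 1.1181·13 + 0.2097·19 + 0.2451·86 + 0.1350·96 + 0.2301·76 = 70.0488
  x_1 = 0.1385·13 + 1.2395·19 + 0.0837·86 + 0.1541·96 + 0.2256·76 = 64.4865
  x_2 = 0.0845·13 + 0.2330·19 + 1.2525·86 + 0.2400·96 + 0.1631·76 = 148.6806
  x_3 = 0.1068·13 + 0.2184·19 + 0.1414·86 + 1.0959·96 + 0.1172·76 = 131.8120
  x_4 = 0.1859·13 + 0.0984·19 + 0.1821·86 + 0.0635·96 + 1.0820·76 = 108.2805
Δx_1 = L[1,2] · Δd_2 = 0.0837 · 14 = 1.1718

1.1718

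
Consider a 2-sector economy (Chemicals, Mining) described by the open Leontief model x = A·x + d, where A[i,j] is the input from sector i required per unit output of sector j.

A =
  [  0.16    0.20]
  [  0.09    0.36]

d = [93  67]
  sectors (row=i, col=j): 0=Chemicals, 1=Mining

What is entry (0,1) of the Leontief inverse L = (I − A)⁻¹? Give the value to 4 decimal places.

L[0,1] = 0.3849

Form M = I − A:
  [  0.84   -0.20]
  [ -0.09    0.64]
Leontief inverse L = M⁻¹:
  [  1.2317    0.3849]
  [  0.1732    1.6166]
Total output x = L · d:
  x_0 = 1.2317·93 + 0.3849·67 = 140.3387
  x_1 = 0.1732·93 + 1.6166·67 = 124.4226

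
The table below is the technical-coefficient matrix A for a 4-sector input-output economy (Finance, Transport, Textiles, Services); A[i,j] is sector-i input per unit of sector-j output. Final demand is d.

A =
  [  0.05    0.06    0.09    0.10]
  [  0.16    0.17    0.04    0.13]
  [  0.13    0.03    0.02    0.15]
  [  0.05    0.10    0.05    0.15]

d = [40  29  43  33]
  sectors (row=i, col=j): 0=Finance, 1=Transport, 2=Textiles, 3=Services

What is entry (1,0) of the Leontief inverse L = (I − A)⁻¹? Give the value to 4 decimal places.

L[1,0] = 0.2350

Form M = I − A:
  [  0.95   -0.06   -0.09   -0.10]
  [ -0.16    0.83   -0.04   -0.13]
  [ -0.13   -0.03    0.98   -0.15]
  [ -0.05   -0.10   -0.05    0.85]
Leontief inverse L = M⁻¹:
  [  1.0941    0.1030    0.1131    0.1644]
  [  0.2350    1.2531    0.0847    0.2342]
  [  0.1679    0.0762    1.0500    0.2167]
  [  0.1019    0.1580    0.0784    1.2264]
Total output x = L · d:
  x_0 = 1.0941·40 + 0.1030·29 + 0.1131·43 + 0.1644·33 = 57.0389
  x_1 = 0.2350·40 + 1.2531·29 + 0.0847·43 + 0.2342·33 = 57.1087
  x_2 = 0.1679·40 + 0.0762·29 + 1.0500·43 + 0.2167·33 = 61.2277
  x_3 = 0.1019·40 + 0.1580·29 + 0.0784·43 + 1.2264·33 = 52.4991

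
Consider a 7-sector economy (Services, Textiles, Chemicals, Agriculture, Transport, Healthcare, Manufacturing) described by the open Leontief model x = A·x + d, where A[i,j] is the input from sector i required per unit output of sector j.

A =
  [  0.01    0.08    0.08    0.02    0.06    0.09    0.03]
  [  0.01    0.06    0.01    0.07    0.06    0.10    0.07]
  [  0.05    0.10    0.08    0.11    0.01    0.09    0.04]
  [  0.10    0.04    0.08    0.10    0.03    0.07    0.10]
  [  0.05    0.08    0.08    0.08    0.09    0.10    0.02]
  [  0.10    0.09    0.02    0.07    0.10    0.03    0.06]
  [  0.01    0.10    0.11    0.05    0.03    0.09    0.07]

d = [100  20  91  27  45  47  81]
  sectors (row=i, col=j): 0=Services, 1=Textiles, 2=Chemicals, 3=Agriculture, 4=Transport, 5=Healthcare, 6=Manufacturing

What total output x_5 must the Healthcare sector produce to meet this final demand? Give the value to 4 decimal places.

Form M = I − A:
  [  0.99   -0.08   -0.08   -0.02   -0.06   -0.09   -0.03]
  [ -0.01    0.94   -0.01   -0.07   -0.06   -0.10   -0.07]
  [ -0.05   -0.10    0.92   -0.11   -0.01   -0.09   -0.04]
  [ -0.10   -0.04   -0.08    0.90   -0.03   -0.07   -0.10]
  [ -0.05   -0.08   -0.08   -0.08    0.91   -0.10   -0.02]
  [ -0.10   -0.09   -0.02   -0.07   -0.10    0.97   -0.06]
  [ -0.01   -0.10   -0.11   -0.05   -0.03   -0.09    0.93]
Leontief inverse L = M⁻¹:
  [  1.0449    0.1340    0.1185    0.0719    0.0994    0.1435    0.0680]
  [  0.0480    1.1141    0.0525    0.1214    0.1018    0.1539    0.1128]
  [  0.0964    0.1661    1.1321    0.1760    0.0561    0.1584    0.0947]
  [  0.1467    0.1148    0.1442    1.1679    0.0785    0.1457    0.1562]
  [  0.0993    0.1507    0.1351    0.1495    1.1431    0.1726    0.0721]
  [  0.1382    0.1548    0.0747    0.1291    0.1490    1.1013    0.1075]
  [  0.0523    0.1669    0.1602    0.1148    0.0742    0.1568    1.1205]
Total output x = L · d:
  x_0 = 1.0449·100 + 0.1340·20 + 0.1185·91 + 0.0719·27 + 0.0994·45 + 0.1435·47 + 0.0680·81 = 136.6210
  x_1 = 0.0480·100 + 1.1141·20 + 0.0525·91 + 0.1214·27 + 0.1018·45 + 0.1539·47 + 0.1128·81 = 56.0977
  x_2 = 0.0964·100 + 0.1661·20 + 1.1321·91 + 0.1760·27 + 0.0561·45 + 0.1584·47 + 0.0947·81 = 138.3703
  x_3 = 0.1467·100 + 0.1148·20 + 0.1442·91 + 1.1679·27 + 0.0785·45 + 0.1457·47 + 0.1562·81 = 84.6572
  x_4 = 0.0993·100 + 0.1507·20 + 0.1351·91 + 0.1495·27 + 1.1431·45 + 0.1726·47 + 0.0721·81 = 94.6720
  x_5 = 0.1382·100 + 0.1548·20 + 0.0747·91 + 0.1291·27 + 0.1490·45 + 1.1013·47 + 0.1075·81 = 94.3645
  x_6 = 0.0523·100 + 0.1669·20 + 0.1602·91 + 0.1148·27 + 0.0742·45 + 0.1568·47 + 1.1205·81 = 127.7017

94.3645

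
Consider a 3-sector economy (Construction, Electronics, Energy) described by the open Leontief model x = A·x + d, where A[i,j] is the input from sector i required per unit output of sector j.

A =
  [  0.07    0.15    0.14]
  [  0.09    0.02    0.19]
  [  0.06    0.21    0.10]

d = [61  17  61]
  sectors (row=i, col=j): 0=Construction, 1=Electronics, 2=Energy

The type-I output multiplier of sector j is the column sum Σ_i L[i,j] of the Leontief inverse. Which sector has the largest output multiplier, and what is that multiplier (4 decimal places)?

Energy (1.6520)

Form M = I − A:
  [  0.93   -0.15   -0.14]
  [ -0.09    0.98   -0.19]
  [ -0.06   -0.21    0.90]
Leontief inverse L = M⁻¹:
  [  1.1103    0.2168    0.2185]
  [  0.1218    1.0925    0.2496]
  [  0.1025    0.2694    1.1839]
Total output x = L · d:
  x_0 = 1.1103·61 + 0.2168·17 + 0.2185·61 = 84.7433
  x_1 = 0.1218·61 + 1.0925·17 + 0.2496·61 = 41.2306
  x_2 = 0.1025·61 + 0.2694·17 + 1.1839·61 = 83.0478
Output multipliers (column sums of L):
  Construction: 1.3346
  Electronics: 1.5787
  Energy: 1.6520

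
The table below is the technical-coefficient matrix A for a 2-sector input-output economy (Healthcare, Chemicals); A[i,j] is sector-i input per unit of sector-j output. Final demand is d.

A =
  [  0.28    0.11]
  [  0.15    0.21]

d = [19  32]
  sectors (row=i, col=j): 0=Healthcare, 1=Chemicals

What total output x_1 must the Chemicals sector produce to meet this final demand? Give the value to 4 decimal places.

46.8767

Form M = I − A:
  [  0.72   -0.11]
  [ -0.15    0.79]
Leontief inverse L = M⁻¹:
  [  1.4304    0.1992]
  [  0.2716    1.3036]
Total output x = L · d:
  x_0 = 1.4304·19 + 0.1992·32 = 33.5506
  x_1 = 0.2716·19 + 1.3036·32 = 46.8767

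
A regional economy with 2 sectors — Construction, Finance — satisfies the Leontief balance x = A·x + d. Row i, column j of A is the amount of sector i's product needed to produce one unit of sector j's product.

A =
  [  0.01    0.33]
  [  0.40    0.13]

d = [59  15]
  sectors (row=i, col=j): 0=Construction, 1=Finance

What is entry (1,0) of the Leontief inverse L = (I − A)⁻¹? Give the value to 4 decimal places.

L[1,0] = 0.5485

Form M = I − A:
  [  0.99   -0.33]
  [ -0.40    0.87]
Leontief inverse L = M⁻¹:
  [  1.1929    0.4525]
  [  0.5485    1.3575]
Total output x = L · d:
  x_0 = 1.1929·59 + 0.4525·15 = 77.1699
  x_1 = 0.5485·59 + 1.3575·15 = 52.7218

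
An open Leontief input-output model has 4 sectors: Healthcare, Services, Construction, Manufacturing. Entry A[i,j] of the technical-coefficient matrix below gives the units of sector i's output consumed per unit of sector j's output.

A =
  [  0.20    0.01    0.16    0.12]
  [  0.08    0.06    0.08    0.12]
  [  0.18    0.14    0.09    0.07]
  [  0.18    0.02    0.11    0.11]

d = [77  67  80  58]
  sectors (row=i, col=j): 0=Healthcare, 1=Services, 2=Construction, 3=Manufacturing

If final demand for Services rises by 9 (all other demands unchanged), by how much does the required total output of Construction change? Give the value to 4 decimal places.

1.6591

Form M = I − A:
  [  0.80   -0.01   -0.16   -0.12]
  [ -0.08    0.94   -0.08   -0.12]
  [ -0.18   -0.14    0.91   -0.07]
  [ -0.18   -0.02   -0.11    0.89]
Leontief inverse L = M⁻¹:
  [  1.3649    0.0594    0.2710    0.2134]
  [  0.1845    1.0922    0.1507    0.1840]
  [  0.3230    0.1843    1.1915    0.1621]
  [  0.3201    0.0593    0.2055    1.1909]
Total output x = L · d:
  x_0 = 1.3649·77 + 0.0594·67 + 0.2710·80 + 0.2134·58 = 143.1355
  x_1 = 0.1845·77 + 1.0922·67 + 0.1507·80 + 0.1840·58 = 110.1092
  x_2 = 0.3230·77 + 0.1843·67 + 1.1915·80 + 0.1621·58 = 141.9441
  x_3 = 0.3201·77 + 0.0593·67 + 0.2055·80 + 1.1909·58 = 114.1353
Δx_2 = L[2,1] · Δd_1 = 0.1843 · 9 = 1.6591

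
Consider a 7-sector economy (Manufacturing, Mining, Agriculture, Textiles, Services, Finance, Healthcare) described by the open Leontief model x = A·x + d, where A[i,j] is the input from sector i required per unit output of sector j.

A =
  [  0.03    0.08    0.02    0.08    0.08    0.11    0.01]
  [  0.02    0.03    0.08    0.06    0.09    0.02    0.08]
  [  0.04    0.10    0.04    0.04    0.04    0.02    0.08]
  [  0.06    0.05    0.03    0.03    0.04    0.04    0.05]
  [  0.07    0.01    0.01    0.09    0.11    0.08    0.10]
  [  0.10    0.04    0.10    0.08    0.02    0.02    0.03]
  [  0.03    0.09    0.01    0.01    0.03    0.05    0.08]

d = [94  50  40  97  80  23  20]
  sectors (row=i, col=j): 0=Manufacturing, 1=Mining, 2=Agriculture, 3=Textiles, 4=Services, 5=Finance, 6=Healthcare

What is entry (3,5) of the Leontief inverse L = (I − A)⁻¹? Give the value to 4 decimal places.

L[3,5] = 0.0647

Form M = I − A:
  [  0.97   -0.08   -0.02   -0.08   -0.08   -0.11   -0.01]
  [ -0.02    0.97   -0.08   -0.06   -0.09   -0.02   -0.08]
  [ -0.04   -0.10    0.96   -0.04   -0.04   -0.02   -0.08]
  [ -0.06   -0.05   -0.03    0.97   -0.04   -0.04   -0.05]
  [ -0.07   -0.01   -0.01   -0.09    0.89   -0.08   -0.10]
  [ -0.10   -0.04   -0.10   -0.08   -0.02    0.98   -0.03]
  [ -0.03   -0.09   -0.01   -0.01   -0.03   -0.05    0.92]
Leontief inverse L = M⁻¹:
  [  1.0674    0.1112    0.0517    0.1202    0.1198    0.1404    0.0499]
  [  0.0497    1.0647    0.1004    0.0911    0.1260    0.0496    0.1221]
  [  0.0647    0.1322    1.0631    0.0694    0.0751    0.0466    0.1181]
  [  0.0831    0.0772    0.0495    1.0572    0.0691    0.0647    0.0790]
  [  0.1110    0.0501    0.0368    0.1323    1.1539    0.1212    0.1453]
  [  0.1282    0.0792    0.1236    0.1132    0.0560    1.0515    0.0656]
  [  0.0519    0.1160    0.0315    0.0355    0.0585    0.0717    1.1110]
Total output x = L · d:
  x_0 = 1.0674·94 + 0.1112·50 + 0.0517·40 + 0.1202·97 + 0.1198·80 + 0.1404·23 + 0.0499·20 = 133.4378
  x_1 = 0.0497·94 + 1.0647·50 + 0.1004·40 + 0.0911·97 + 0.1260·80 + 0.0496·23 + 0.1221·20 = 84.4259
  x_2 = 0.0647·94 + 0.1322·50 + 1.0631·40 + 0.0694·97 + 0.0751·80 + 0.0466·23 + 0.1181·20 = 71.3902
  x_3 = 0.0831·94 + 0.0772·50 + 0.0495·40 + 1.0572·97 + 0.0691·80 + 0.0647·23 + 0.0790·20 = 124.7960
  x_4 = 0.1110·94 + 0.0501·50 + 0.0368·40 + 0.1323·97 + 1.1539·80 + 0.1212·23 + 0.1453·20 = 125.2538
  x_5 = 0.1282·94 + 0.0792·50 + 0.1236·40 + 0.1132·97 + 0.0560·80 + 1.0515·23 + 0.0656·20 = 61.9046
  x_6 = 0.0519·94 + 0.1160·50 + 0.0315·40 + 0.0355·97 + 0.0585·80 + 0.0717·23 + 1.1110·20 = 43.9306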